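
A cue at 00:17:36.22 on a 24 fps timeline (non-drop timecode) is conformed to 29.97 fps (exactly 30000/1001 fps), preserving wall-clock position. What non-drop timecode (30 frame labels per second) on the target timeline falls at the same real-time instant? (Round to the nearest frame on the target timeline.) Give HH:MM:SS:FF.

00:17:35:26

Source frame index: (0×3600 + 17×60 + 36) × 24 + 22 = 25366.
Real time: 25366 / (24) = 12683/12 s.
Target frame: (12683/12) × (30000/1001) = 2882500/91 ≈ 31675.824 → 31676.
At 30 labels/s: frame 31676 → 00:17:35:26.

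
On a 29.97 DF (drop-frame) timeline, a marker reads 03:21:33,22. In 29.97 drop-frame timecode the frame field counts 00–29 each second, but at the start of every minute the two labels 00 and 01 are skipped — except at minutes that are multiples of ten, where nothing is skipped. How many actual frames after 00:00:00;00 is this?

362450

As if non-drop at 30 labels/s: (3 × 3600 + 21 × 60 + 33) × 30 + 22 = 362812.
Minute boundaries passed: 201; those not divisible by 10: 201 − 20 = 181; dropped labels = 2 × 181 = 362.
Actual frame index = 362812 − 362 = 362450.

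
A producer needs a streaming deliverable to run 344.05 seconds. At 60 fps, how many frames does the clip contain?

20643 frames

Frames = 344.05 × 60 = 20643.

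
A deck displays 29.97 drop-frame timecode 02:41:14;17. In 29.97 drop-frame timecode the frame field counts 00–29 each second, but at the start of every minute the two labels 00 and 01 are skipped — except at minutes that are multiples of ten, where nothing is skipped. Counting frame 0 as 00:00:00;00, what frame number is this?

Complete 10-minute blocks: 16, each 17982 frames → 287712.
Remaining 1 whole minute in the current block: 1800 + 0 × 1798 = 1800 frames.
Within the current minute: 14 × 30 + 17 − 2 = 435 (labels ;00/;01 skipped at this minute). Total = 287712 + 1800 + 435 = 289947.

289947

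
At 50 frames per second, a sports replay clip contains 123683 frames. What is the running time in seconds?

Running time = 123683 / (50) = 2473.66 s.

2473.66 seconds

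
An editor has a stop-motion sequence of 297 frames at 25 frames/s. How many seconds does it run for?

11.88 seconds

Running time = 297 / (25) = 11.88 s.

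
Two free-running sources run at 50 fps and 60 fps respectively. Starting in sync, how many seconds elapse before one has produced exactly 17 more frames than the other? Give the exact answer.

1.7 seconds

The gap grows by |60 − 50| = 10 frames per second.
Time for a 17-frame gap: 17 ÷ (10) = 1.7 s.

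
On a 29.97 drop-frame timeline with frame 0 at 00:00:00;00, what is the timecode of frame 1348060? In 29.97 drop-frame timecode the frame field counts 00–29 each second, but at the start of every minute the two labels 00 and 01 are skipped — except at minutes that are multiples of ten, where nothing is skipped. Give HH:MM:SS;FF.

12:29:40;10

Each 10-minute DF block holds 10 × 60 × 30 − 9 × 2 = 17982 frames. 1348060 ÷ 17982 → 74 full blocks, remainder 17392.
Within the partial block the first minute is 1800 frames and each further minute 1798, so 9 further minute boundaries passed. Total skipped labels = 18 × 74 + 2 × 9 = 1350.
Non-drop label index = 1348060 + 1350 = 1349410; at 30 labels/s that is 12:29:40:10, i.e. DF 12:29:40;10.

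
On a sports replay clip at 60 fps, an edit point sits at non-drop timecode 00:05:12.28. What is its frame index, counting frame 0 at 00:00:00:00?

Total seconds to the label: (0 × 3600 + 5 × 60 + 12) = 312.
Frame index = 312 × 60 + 28 = 18748.

18748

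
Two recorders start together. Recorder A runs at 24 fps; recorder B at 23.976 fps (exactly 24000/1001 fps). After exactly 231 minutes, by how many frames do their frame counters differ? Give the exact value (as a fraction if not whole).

231 min = 13860 s.
A emits 24 × 13860 = 332640 frames; B emits 24000/1001 × 13860 = 4320000/13.
Difference = 4320/13 frames (≈ 332.3077); B is behind A.

4320/13 frames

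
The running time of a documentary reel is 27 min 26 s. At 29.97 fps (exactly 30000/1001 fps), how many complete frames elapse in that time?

27 min 26 s = 1646 s.
Frames = 1646 × 30000/1001 = 49380000/1001 ≈ 49330.6693.
Complete frames: 49330.

49330 frames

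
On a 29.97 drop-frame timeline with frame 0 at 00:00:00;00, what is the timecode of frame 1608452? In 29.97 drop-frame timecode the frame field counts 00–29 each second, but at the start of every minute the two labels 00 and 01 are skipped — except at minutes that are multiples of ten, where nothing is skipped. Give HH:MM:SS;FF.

14:54:28;22

Each 10-minute DF block holds 10 × 60 × 30 − 9 × 2 = 17982 frames. 1608452 ÷ 17982 → 89 full blocks, remainder 8054.
Within the partial block the first minute is 1800 frames and each further minute 1798, so 4 further minute boundaries passed. Total skipped labels = 18 × 89 + 2 × 4 = 1610.
Non-drop label index = 1608452 + 1610 = 1610062; at 30 labels/s that is 14:54:28:22, i.e. DF 14:54:28;22.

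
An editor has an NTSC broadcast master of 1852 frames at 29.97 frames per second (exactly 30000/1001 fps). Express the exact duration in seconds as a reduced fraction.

463463/7500 seconds

Running time = 1852 ÷ (30000/1001) = 1852 × 1001/30000 = 463463/7500 s.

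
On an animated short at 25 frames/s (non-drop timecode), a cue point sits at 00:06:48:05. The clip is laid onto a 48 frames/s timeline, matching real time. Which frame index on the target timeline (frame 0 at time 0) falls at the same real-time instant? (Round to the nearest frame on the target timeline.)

Source frame index: (0×3600 + 6×60 + 48) × 25 + 5 = 10205.
Real time: 10205 / (25) = 2041/5 s.
Target frame: (2041/5) × (48) = 97968/5 ≈ 19593.600 → 19594.

frame 19594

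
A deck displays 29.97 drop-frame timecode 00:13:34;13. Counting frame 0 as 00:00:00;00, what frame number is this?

24409

As if non-drop at 30 labels/s: (0 × 3600 + 13 × 60 + 34) × 30 + 13 = 24433.
Minute boundaries passed: 13; those not divisible by 10: 13 − 1 = 12; dropped labels = 2 × 12 = 24.
Actual frame index = 24433 − 24 = 24409.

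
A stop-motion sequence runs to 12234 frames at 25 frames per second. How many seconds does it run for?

Running time = 12234 / (25) = 489.36 s.

489.36 seconds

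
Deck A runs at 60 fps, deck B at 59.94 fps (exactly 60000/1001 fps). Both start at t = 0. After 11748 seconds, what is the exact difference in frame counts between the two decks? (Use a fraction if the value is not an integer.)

A emits 60 × 11748 = 704880 frames; B emits 60000/1001 × 11748 = 64080000/91.
Difference = 64080/91 frames (≈ 704.1758); B is behind A.

64080/91 frames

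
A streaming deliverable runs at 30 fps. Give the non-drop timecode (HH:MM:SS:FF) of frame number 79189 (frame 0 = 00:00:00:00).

79189 ÷ 30 = 2639 full seconds, remainder 19 frames.
2639 s = 0 h 43 min 59 s.
Timecode: 00:43:59:19.

00:43:59:19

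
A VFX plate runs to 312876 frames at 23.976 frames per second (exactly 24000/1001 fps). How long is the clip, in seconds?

13049.5365 seconds

Running time = 312876 / (24000/1001) = 13049.5365 s.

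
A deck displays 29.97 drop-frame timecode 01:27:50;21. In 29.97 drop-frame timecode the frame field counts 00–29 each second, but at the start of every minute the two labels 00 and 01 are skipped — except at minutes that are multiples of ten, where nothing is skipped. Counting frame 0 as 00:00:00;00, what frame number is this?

157963

As if non-drop at 30 labels/s: (1 × 3600 + 27 × 60 + 50) × 30 + 21 = 158121.
Minute boundaries passed: 87; those not divisible by 10: 87 − 8 = 79; dropped labels = 2 × 79 = 158.
Actual frame index = 158121 − 158 = 157963.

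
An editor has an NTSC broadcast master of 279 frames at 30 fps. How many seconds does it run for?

Running time = 279 / (30) = 9.3 s.

9.3 seconds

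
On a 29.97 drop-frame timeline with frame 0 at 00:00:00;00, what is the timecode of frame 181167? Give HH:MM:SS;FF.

Each 10-minute DF block holds 10 × 60 × 30 − 9 × 2 = 17982 frames. 181167 ÷ 17982 → 10 full blocks, remainder 1347.
Within the partial block the first minute is 1800 frames and each further minute 1798, so 0 further minute boundaries passed. Total skipped labels = 18 × 10 + 2 × 0 = 180.
Non-drop label index = 181167 + 180 = 181347; at 30 labels/s that is 01:40:44:27, i.e. DF 01:40:44;27.

01:40:44;27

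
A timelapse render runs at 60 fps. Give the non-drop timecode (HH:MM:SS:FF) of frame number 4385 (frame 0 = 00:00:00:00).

4385 ÷ 60 = 73 full seconds, remainder 5 frames.
73 s = 0 h 1 min 13 s.
Timecode: 00:01:13:05.

00:01:13:05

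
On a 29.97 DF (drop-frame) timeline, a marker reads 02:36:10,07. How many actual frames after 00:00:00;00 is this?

As if non-drop at 30 labels/s: (2 × 3600 + 36 × 60 + 10) × 30 + 7 = 281107.
Minute boundaries passed: 156; those not divisible by 10: 156 − 15 = 141; dropped labels = 2 × 141 = 282.
Actual frame index = 281107 − 282 = 280825.

280825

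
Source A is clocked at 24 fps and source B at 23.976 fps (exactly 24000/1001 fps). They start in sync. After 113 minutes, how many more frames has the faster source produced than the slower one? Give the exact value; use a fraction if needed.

162720/1001 frames

113 min = 6780 s.
A emits 24 × 6780 = 162720 frames; B emits 24000/1001 × 6780 = 162720000/1001.
Difference = 162720/1001 frames (≈ 162.5574); B is behind A.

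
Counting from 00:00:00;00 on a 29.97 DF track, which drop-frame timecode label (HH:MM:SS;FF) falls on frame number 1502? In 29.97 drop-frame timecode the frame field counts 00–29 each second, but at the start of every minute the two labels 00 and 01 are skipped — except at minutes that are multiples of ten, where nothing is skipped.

Ten DF minutes hold 17982 frames, so frame 1502 lies in block 0 (frames 0–17981) with 1502 frames into that block.
The block's first minute is 1800 frames and the rest 1798 each; 1502 frames reaches minute 0, so 0 × 18 + 0 × 2 = 0 labels have been skipped so far.
Adding those back, label number 1502 + 0 = 1502 at 30 labels/s is 50 s + 2 f = 0 h 0 min 50 s frame 2, i.e. 00:00:50;02.

00:00:50;02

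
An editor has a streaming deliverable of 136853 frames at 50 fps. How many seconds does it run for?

Running time = 136853 / (50) = 2737.06 s.

2737.06 seconds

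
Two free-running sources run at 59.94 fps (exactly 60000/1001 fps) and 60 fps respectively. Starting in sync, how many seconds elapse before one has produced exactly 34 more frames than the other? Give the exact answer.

17017/30 seconds

The gap grows by |60 − 60000/1001| = 60/1001 frames per second.
Time for a 34-frame gap: 34 ÷ (60/1001) = 17017/30 s.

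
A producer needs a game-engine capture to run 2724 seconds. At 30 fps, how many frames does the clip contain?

Frames = 2724 × 30 = 81720.

81720 frames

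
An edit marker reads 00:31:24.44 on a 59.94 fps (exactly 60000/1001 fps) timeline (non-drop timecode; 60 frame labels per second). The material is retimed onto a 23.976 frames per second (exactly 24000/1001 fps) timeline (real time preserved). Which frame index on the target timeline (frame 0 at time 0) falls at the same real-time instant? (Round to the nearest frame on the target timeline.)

Source frame index: (0×3600 + 31×60 + 24) × 60 + 44 = 113084.
Real time: 113084 / (60000/1001) = 28299271/15000 s.
Target frame: (28299271/15000) × (24000/1001) = 226168/5 ≈ 45233.600 → 45234.

frame 45234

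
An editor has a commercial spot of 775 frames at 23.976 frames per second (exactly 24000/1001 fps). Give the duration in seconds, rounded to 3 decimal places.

32.324 seconds

Running time = 775 × 1001/24000 = 31031/960 s ≈ 32.324 s.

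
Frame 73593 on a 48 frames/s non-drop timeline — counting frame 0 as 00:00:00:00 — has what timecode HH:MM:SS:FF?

00:25:33:09

73593 ÷ 48 = 1533 full seconds, remainder 9 frames.
1533 s = 0 h 25 min 33 s.
Timecode: 00:25:33:09.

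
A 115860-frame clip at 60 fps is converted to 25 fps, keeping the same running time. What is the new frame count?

48275 frames

Target frames = source frames × (target rate / source rate) = 115860 × (25)/(60) = 115860 × 5/12 = 48275.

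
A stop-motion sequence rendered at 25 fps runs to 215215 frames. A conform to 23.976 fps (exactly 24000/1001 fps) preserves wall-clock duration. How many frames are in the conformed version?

Target frames = source frames × (target rate / source rate) = 215215 × (24000/1001)/(25) = 215215 × 960/1001 = 206400.

206400 frames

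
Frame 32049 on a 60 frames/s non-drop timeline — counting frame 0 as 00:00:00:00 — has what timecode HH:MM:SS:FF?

00:08:54:09

32049 ÷ 60 = 534 full seconds, remainder 9 frames.
534 s = 0 h 8 min 54 s.
Timecode: 00:08:54:09.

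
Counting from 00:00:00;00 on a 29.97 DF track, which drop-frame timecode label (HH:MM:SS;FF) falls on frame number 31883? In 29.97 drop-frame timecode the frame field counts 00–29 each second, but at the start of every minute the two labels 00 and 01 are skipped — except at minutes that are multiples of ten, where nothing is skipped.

00:17:43;25

Ten DF minutes hold 17982 frames, so frame 31883 lies in block 1 (frames 17982–35963) with 13901 frames into that block.
The block's first minute is 1800 frames and the rest 1798 each; 13901 frames reaches minute 7, so 1 × 18 + 7 × 2 = 32 labels have been skipped so far.
Adding those back, label number 31883 + 32 = 31915 at 30 labels/s is 1063 s + 25 f = 0 h 17 min 43 s frame 25, i.e. 00:17:43;25.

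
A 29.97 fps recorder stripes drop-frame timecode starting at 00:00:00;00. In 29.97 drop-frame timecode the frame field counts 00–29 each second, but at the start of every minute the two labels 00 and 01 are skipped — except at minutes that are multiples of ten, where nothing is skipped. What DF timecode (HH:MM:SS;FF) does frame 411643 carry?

Ten DF minutes hold 17982 frames, so frame 411643 lies in block 22 (frames 395604–413585) with 16039 frames into that block.
The block's first minute is 1800 frames and the rest 1798 each; 16039 frames reaches minute 8, so 22 × 18 + 8 × 2 = 412 labels have been skipped so far.
Adding those back, label number 411643 + 412 = 412055 at 30 labels/s is 13735 s + 5 f = 3 h 48 min 55 s frame 5, i.e. 03:48:55;05.

03:48:55;05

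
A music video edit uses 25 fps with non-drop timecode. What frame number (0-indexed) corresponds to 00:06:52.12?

Total seconds to the label: (0 × 3600 + 6 × 60 + 52) = 412.
Frame index = 412 × 25 + 12 = 10312.

10312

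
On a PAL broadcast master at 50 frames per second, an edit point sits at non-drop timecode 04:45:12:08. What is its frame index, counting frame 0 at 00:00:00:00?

Total seconds to the label: (4 × 3600 + 45 × 60 + 12) = 17112.
Frame index = 17112 × 50 + 8 = 855608.

frame 855608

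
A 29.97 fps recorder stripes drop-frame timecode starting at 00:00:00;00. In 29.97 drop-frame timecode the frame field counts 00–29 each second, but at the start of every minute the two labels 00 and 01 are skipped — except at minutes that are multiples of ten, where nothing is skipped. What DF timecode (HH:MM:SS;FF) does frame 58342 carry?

00:32:26;20

Each 10-minute DF block holds 10 × 60 × 30 − 9 × 2 = 17982 frames. 58342 ÷ 17982 → 3 full blocks, remainder 4396.
Within the partial block the first minute is 1800 frames and each further minute 1798, so 2 further minute boundaries passed. Total skipped labels = 18 × 3 + 2 × 2 = 58.
Non-drop label index = 58342 + 58 = 58400; at 30 labels/s that is 00:32:26:20, i.e. DF 00:32:26;20.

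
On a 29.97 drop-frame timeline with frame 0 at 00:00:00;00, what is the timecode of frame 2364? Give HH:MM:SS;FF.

Each 10-minute DF block holds 10 × 60 × 30 − 9 × 2 = 17982 frames. 2364 ÷ 17982 → 0 full blocks, remainder 2364.
Within the partial block the first minute is 1800 frames and each further minute 1798, so 1 further minute boundary passed. Total skipped labels = 18 × 0 + 2 × 1 = 2.
Non-drop label index = 2364 + 2 = 2366; at 30 labels/s that is 00:01:18:26, i.e. DF 00:01:18;26.

00:01:18;26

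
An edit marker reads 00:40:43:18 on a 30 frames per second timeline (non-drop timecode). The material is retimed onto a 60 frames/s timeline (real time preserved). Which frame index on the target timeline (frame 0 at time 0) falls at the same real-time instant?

frame 146616

Source frame index: (0×3600 + 40×60 + 43) × 30 + 18 = 73308.
Real time: 73308 / (30) = 12218/5 s.
Target frame: (12218/5) × (60) = 146616.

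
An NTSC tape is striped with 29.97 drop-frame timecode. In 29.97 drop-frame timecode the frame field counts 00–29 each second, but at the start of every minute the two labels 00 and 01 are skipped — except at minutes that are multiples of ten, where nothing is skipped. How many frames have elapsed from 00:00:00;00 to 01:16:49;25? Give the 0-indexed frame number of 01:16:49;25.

Complete 10-minute blocks: 7, each 17982 frames → 125874.
Remaining 6 whole minutes in the current block: 1800 + 5 × 1798 = 10790 frames.
Within the current minute: 49 × 30 + 25 − 2 = 1493 (labels ;00/;01 skipped at this minute). Total = 125874 + 10790 + 1493 = 138157.

138157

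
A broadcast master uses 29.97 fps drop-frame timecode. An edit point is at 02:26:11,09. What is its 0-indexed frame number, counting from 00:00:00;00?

Complete 10-minute blocks: 14, each 17982 frames → 251748.
Remaining 6 whole minutes in the current block: 1800 + 5 × 1798 = 10790 frames.
Within the current minute: 11 × 30 + 9 − 2 = 337 (labels ;00/;01 skipped at this minute). Total = 251748 + 10790 + 337 = 262875.

262875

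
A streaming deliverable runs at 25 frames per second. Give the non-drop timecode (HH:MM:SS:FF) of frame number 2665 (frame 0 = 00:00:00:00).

00:01:46:15

2665 ÷ 25 = 106 full seconds, remainder 15 frames.
106 s = 0 h 1 min 46 s.
Timecode: 00:01:46:15.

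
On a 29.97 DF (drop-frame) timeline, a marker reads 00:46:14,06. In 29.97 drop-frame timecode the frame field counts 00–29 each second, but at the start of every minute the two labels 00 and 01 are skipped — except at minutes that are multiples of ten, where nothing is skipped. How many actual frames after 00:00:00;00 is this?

Complete 10-minute blocks: 4, each 17982 frames → 71928.
Remaining 6 whole minutes in the current block: 1800 + 5 × 1798 = 10790 frames.
Within the current minute: 14 × 30 + 6 − 2 = 424 (labels ;00/;01 skipped at this minute). Total = 71928 + 10790 + 424 = 83142.

83142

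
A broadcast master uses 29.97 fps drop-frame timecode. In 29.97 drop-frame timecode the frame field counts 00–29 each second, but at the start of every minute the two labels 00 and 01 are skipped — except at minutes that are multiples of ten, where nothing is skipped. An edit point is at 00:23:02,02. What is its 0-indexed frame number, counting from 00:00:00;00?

As if non-drop at 30 labels/s: (0 × 3600 + 23 × 60 + 2) × 30 + 2 = 41462.
Minute boundaries passed: 23; those not divisible by 10: 23 − 2 = 21; dropped labels = 2 × 21 = 42.
Actual frame index = 41462 − 42 = 41420.

41420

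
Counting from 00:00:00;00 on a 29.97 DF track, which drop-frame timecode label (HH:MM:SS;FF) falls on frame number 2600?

00:01:26;22

Each 10-minute DF block holds 10 × 60 × 30 − 9 × 2 = 17982 frames. 2600 ÷ 17982 → 0 full blocks, remainder 2600.
Within the partial block the first minute is 1800 frames and each further minute 1798, so 1 further minute boundary passed. Total skipped labels = 18 × 0 + 2 × 1 = 2.
Non-drop label index = 2600 + 2 = 2602; at 30 labels/s that is 00:01:26:22, i.e. DF 00:01:26;22.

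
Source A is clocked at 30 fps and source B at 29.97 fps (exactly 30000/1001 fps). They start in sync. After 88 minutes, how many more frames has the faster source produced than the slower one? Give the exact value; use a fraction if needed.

88 min = 5280 s.
A emits 30 × 5280 = 158400 frames; B emits 30000/1001 × 5280 = 14400000/91.
Difference = 14400/91 frames (≈ 158.2418); B is behind A.

14400/91 frames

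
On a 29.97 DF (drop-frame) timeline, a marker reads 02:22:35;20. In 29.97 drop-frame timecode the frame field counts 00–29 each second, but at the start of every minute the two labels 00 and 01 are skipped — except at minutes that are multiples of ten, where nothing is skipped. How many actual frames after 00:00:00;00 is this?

256414

As if non-drop at 30 labels/s: (2 × 3600 + 22 × 60 + 35) × 30 + 20 = 256670.
Minute boundaries passed: 142; those not divisible by 10: 142 − 14 = 128; dropped labels = 2 × 128 = 256.
Actual frame index = 256670 − 256 = 256414.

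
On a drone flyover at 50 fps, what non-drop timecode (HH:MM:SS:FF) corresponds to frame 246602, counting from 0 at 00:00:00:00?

246602 ÷ 50 = 4932 full seconds, remainder 2 frames.
4932 s = 1 h 22 min 12 s.
Timecode: 01:22:12:02.

01:22:12:02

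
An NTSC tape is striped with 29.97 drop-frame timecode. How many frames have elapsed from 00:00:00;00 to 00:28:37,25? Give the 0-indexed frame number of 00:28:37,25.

51483

Complete 10-minute blocks: 2, each 17982 frames → 35964.
Remaining 8 whole minutes in the current block: 1800 + 7 × 1798 = 14386 frames.
Within the current minute: 37 × 30 + 25 − 2 = 1133 (labels ;00/;01 skipped at this minute). Total = 35964 + 14386 + 1133 = 51483.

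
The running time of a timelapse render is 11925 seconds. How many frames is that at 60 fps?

715500 frames

Frames = 11925 × 60 = 715500.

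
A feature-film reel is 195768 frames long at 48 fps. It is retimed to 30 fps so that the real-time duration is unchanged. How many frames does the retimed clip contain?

122355 frames

Target frames = source frames × (target rate / source rate) = 195768 × (30)/(48) = 195768 × 5/8 = 122355.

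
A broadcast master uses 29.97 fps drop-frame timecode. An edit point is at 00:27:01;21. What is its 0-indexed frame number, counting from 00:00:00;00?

48601

As if non-drop at 30 labels/s: (0 × 3600 + 27 × 60 + 1) × 30 + 21 = 48651.
Minute boundaries passed: 27; those not divisible by 10: 27 − 2 = 25; dropped labels = 2 × 25 = 50.
Actual frame index = 48651 − 50 = 48601.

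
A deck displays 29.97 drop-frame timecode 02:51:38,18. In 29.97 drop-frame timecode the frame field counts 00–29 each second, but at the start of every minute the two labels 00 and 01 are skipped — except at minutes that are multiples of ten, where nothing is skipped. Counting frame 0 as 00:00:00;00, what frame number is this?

As if non-drop at 30 labels/s: (2 × 3600 + 51 × 60 + 38) × 30 + 18 = 308958.
Minute boundaries passed: 171; those not divisible by 10: 171 − 17 = 154; dropped labels = 2 × 154 = 308.
Actual frame index = 308958 − 308 = 308650.

308650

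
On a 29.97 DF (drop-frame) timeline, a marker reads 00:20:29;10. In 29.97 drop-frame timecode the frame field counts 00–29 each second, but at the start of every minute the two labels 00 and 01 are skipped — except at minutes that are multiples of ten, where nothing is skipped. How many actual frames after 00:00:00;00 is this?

36844

As if non-drop at 30 labels/s: (0 × 3600 + 20 × 60 + 29) × 30 + 10 = 36880.
Minute boundaries passed: 20; those not divisible by 10: 20 − 2 = 18; dropped labels = 2 × 18 = 36.
Actual frame index = 36880 − 36 = 36844.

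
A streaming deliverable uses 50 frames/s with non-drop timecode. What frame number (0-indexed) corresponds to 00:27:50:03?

frame 83503

Total seconds to the label: (0 × 3600 + 27 × 60 + 50) = 1670.
Frame index = 1670 × 50 + 3 = 83503.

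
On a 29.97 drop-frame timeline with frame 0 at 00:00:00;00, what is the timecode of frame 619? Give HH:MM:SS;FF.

Each 10-minute DF block holds 10 × 60 × 30 − 9 × 2 = 17982 frames. 619 ÷ 17982 → 0 full blocks, remainder 619.
Within the partial block the first minute is 1800 frames and each further minute 1798, so 0 further minute boundaries passed. Total skipped labels = 18 × 0 + 2 × 0 = 0.
Non-drop label index = 619 + 0 = 619; at 30 labels/s that is 00:00:20:19, i.e. DF 00:00:20;19.

00:00:20;19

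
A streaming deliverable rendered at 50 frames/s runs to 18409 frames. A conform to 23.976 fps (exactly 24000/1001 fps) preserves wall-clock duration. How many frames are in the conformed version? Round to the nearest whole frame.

Frames at target rate = 18409 × (24000/1001) / (50) = 8836320/1001 ≈ 8827.493.
Nearest whole frame: 8827.

8827 frames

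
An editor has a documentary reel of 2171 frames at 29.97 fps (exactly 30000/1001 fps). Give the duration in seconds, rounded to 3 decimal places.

Running time = 2171 × 1001/30000 = 2173171/30000 s ≈ 72.439 s.

72.439 seconds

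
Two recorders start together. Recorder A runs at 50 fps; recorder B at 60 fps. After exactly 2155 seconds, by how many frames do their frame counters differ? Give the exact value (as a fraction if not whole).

A emits 50 × 2155 = 107750 frames; B emits 60 × 2155 = 129300.
Difference = 21550 frames; B is ahead of A.

21550 frames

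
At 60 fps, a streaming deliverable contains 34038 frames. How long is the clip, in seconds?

567.3 seconds

Running time = 34038 / (60) = 567.3 s.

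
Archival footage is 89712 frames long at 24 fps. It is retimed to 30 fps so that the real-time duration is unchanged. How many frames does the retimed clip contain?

112140 frames

Target frames = source frames × (target rate / source rate) = 89712 × (30)/(24) = 89712 × 5/4 = 112140.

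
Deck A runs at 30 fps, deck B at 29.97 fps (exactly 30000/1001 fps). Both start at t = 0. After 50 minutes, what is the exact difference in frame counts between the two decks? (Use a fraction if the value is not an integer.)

50 min = 3000 s.
A emits 30 × 3000 = 90000 frames; B emits 30000/1001 × 3000 = 90000000/1001.
Difference = 90000/1001 frames (≈ 89.9101); B is behind A.

90000/1001 frames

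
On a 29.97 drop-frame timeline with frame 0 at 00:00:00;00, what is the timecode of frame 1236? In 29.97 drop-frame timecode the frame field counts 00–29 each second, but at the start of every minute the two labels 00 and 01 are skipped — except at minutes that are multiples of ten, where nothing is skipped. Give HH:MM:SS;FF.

00:00:41;06

Ten DF minutes hold 17982 frames, so frame 1236 lies in block 0 (frames 0–17981) with 1236 frames into that block.
The block's first minute is 1800 frames and the rest 1798 each; 1236 frames reaches minute 0, so 0 × 18 + 0 × 2 = 0 labels have been skipped so far.
Adding those back, label number 1236 + 0 = 1236 at 30 labels/s is 41 s + 6 f = 0 h 0 min 41 s frame 6, i.e. 00:00:41;06.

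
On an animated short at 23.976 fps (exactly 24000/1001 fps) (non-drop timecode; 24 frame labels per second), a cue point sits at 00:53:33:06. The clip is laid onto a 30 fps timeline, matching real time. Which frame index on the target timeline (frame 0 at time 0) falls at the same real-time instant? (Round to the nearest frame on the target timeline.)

frame 96494

Source frame index: (0×3600 + 53×60 + 33) × 24 + 6 = 77118.
Real time: 77118 / (24000/1001) = 12865853/4000 s.
Target frame: (12865853/4000) × (30) = 38597559/400 ≈ 96493.898 → 96494.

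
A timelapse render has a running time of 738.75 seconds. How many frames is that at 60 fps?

44325 frames

Frames = 738.75 × 60 = 44325.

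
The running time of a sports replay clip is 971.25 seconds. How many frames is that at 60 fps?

58275 frames

Frames = 971.25 × 60 = 58275.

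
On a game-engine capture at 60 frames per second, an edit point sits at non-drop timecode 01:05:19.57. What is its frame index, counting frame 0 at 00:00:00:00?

Total seconds to the label: (1 × 3600 + 5 × 60 + 19) = 3919.
Frame index = 3919 × 60 + 57 = 235197.

235197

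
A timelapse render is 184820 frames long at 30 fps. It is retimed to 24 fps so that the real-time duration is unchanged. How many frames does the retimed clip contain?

Target frames = source frames × (target rate / source rate) = 184820 × (24)/(30) = 184820 × 4/5 = 147856.

147856 frames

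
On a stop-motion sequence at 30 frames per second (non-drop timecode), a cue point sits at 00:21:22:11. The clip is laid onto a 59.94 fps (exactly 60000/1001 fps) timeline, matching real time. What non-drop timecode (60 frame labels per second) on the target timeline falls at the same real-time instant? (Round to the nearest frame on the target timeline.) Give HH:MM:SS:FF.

00:21:21:05

Source frame index: (0×3600 + 21×60 + 22) × 30 + 11 = 38471.
Real time: 38471 / (30) = 38471/30 s.
Target frame: (38471/30) × (60000/1001) = 76942000/1001 ≈ 76865.135 → 76865.
At 60 labels/s: frame 76865 → 00:21:21:05.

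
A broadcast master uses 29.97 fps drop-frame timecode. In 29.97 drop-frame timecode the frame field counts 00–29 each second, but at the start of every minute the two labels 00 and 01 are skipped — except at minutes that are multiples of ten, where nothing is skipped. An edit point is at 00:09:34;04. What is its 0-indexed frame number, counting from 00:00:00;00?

17206

As if non-drop at 30 labels/s: (0 × 3600 + 9 × 60 + 34) × 30 + 4 = 17224.
Minute boundaries passed: 9; those not divisible by 10: 9 − 0 = 9; dropped labels = 2 × 9 = 18.
Actual frame index = 17224 − 18 = 17206.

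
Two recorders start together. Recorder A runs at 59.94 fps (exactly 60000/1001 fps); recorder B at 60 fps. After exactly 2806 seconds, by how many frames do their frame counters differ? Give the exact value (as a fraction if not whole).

168360/1001 frames

A emits 60000/1001 × 2806 = 168360000/1001 frames; B emits 60 × 2806 = 168360.
Difference = 168360/1001 frames (≈ 168.1918); B is ahead of A.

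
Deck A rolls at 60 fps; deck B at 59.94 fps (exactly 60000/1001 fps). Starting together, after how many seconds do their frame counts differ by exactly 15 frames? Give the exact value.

250.25 seconds

The gap grows by |60000/1001 − 60| = 60/1001 frames per second.
Time for a 15-frame gap: 15 ÷ (60/1001) = 250.25 s.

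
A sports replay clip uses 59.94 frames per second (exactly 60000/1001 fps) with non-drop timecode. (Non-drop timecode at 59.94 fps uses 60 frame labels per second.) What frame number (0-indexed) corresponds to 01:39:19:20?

Total seconds to the label: (1 × 3600 + 39 × 60 + 19) = 5959.
Frame index = 5959 × 60 + 20 = 357560.

357560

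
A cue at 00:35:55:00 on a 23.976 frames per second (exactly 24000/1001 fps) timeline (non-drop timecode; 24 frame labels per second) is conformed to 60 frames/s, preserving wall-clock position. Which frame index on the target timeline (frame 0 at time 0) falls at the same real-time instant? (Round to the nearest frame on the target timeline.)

frame 129429

Source frame index: (0×3600 + 35×60 + 55) × 24 + 0 = 51720.
Real time: 51720 / (24000/1001) = 431431/200 s.
Target frame: (431431/200) × (60) = 1294293/10 ≈ 129429.300 → 129429.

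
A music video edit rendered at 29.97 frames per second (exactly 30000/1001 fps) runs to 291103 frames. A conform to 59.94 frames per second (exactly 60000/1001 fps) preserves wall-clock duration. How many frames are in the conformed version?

Target frames = source frames × (target rate / source rate) = 291103 × (60000/1001)/(30000/1001) = 291103 × 2 = 582206.

582206 frames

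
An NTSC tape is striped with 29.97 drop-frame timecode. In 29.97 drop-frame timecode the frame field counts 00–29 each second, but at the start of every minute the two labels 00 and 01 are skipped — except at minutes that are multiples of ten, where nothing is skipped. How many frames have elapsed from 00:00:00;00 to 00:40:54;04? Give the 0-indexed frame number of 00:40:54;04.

As if non-drop at 30 labels/s: (0 × 3600 + 40 × 60 + 54) × 30 + 4 = 73624.
Minute boundaries passed: 40; those not divisible by 10: 40 − 4 = 36; dropped labels = 2 × 36 = 72.
Actual frame index = 73624 − 72 = 73552.

73552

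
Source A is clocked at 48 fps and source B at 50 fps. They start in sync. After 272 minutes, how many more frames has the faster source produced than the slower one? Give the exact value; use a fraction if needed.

272 min = 16320 s.
A emits 48 × 16320 = 783360 frames; B emits 50 × 16320 = 816000.
Difference = 32640 frames; B is ahead of A.

32640 frames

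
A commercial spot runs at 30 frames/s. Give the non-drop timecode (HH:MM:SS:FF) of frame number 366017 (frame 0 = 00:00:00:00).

366017 ÷ 30 = 12200 full seconds, remainder 17 frames.
12200 s = 3 h 23 min 20 s.
Timecode: 03:23:20:17.

03:23:20:17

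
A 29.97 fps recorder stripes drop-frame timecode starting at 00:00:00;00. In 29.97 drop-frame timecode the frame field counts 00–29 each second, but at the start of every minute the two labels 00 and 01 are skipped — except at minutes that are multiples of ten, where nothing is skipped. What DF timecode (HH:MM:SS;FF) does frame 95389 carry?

Each 10-minute DF block holds 10 × 60 × 30 − 9 × 2 = 17982 frames. 95389 ÷ 17982 → 5 full blocks, remainder 5479.
Within the partial block the first minute is 1800 frames and each further minute 1798, so 3 further minute boundaries passed. Total skipped labels = 18 × 5 + 2 × 3 = 96.
Non-drop label index = 95389 + 96 = 95485; at 30 labels/s that is 00:53:02:25, i.e. DF 00:53:02;25.

00:53:02;25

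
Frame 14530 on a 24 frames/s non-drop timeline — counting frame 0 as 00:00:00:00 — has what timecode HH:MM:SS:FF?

14530 ÷ 24 = 605 full seconds, remainder 10 frames.
605 s = 0 h 10 min 5 s.
Timecode: 00:10:05:10.

00:10:05:10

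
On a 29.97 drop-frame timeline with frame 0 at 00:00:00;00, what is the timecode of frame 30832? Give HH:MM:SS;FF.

Each 10-minute DF block holds 10 × 60 × 30 − 9 × 2 = 17982 frames. 30832 ÷ 17982 → 1 full block, remainder 12850.
Within the partial block the first minute is 1800 frames and each further minute 1798, so 7 further minute boundaries passed. Total skipped labels = 18 × 1 + 2 × 7 = 32.
Non-drop label index = 30832 + 32 = 30864; at 30 labels/s that is 00:17:08:24, i.e. DF 00:17:08;24.

00:17:08;24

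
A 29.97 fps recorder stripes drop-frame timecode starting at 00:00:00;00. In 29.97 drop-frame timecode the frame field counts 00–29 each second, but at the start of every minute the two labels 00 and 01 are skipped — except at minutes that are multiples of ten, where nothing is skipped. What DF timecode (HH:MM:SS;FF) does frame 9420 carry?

00:05:14;10

Each 10-minute DF block holds 10 × 60 × 30 − 9 × 2 = 17982 frames. 9420 ÷ 17982 → 0 full blocks, remainder 9420.
Within the partial block the first minute is 1800 frames and each further minute 1798, so 5 further minute boundaries passed. Total skipped labels = 18 × 0 + 2 × 5 = 10.
Non-drop label index = 9420 + 10 = 9430; at 30 labels/s that is 00:05:14:10, i.e. DF 00:05:14;10.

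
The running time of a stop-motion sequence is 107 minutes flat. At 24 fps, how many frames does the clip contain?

154080 frames

107 min = 6420 s.
Frames = 6420 × 24 = 154080.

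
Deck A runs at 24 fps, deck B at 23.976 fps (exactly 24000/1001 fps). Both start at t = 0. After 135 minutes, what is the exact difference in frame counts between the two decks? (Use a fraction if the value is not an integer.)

135 min = 8100 s.
A emits 24 × 8100 = 194400 frames; B emits 24000/1001 × 8100 = 194400000/1001.
Difference = 194400/1001 frames (≈ 194.2058); B is behind A.

194400/1001 frames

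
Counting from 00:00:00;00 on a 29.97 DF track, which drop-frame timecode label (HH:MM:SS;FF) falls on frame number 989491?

Each 10-minute DF block holds 10 × 60 × 30 − 9 × 2 = 17982 frames. 989491 ÷ 17982 → 55 full blocks, remainder 481.
Within the partial block the first minute is 1800 frames and each further minute 1798, so 0 further minute boundaries passed. Total skipped labels = 18 × 55 + 2 × 0 = 990.
Non-drop label index = 989491 + 990 = 990481; at 30 labels/s that is 09:10:16:01, i.e. DF 09:10:16;01.

09:10:16;01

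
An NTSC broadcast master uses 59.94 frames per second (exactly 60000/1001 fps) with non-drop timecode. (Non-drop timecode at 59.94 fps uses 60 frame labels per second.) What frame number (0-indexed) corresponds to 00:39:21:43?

Total seconds to the label: (0 × 3600 + 39 × 60 + 21) = 2361.
Frame index = 2361 × 60 + 43 = 141703.

frame 141703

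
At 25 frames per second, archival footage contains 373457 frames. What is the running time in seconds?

14938.28 seconds

Running time = 373457 / (25) = 14938.28 s.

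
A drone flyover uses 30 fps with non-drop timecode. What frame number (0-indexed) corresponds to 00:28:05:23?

frame 50573

Total seconds to the label: (0 × 3600 + 28 × 60 + 5) = 1685.
Frame index = 1685 × 30 + 23 = 50573.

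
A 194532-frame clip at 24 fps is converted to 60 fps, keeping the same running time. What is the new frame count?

Frames at target rate = 194532 × (60) / (24) = 486330.

486330 frames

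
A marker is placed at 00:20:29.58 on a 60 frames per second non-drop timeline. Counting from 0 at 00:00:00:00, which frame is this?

frame 73798

Total seconds to the label: (0 × 3600 + 20 × 60 + 29) = 1229.
Frame index = 1229 × 60 + 58 = 73798.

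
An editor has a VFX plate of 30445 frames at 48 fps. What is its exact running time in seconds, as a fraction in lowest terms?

30445/48 seconds

Running time = 30445 ÷ (48) = 30445 × 1/48 = 30445/48 s.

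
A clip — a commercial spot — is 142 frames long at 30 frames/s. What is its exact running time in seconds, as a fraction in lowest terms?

Running time = 142 ÷ (30) = 142 × 1/30 = 71/15 s.

71/15 seconds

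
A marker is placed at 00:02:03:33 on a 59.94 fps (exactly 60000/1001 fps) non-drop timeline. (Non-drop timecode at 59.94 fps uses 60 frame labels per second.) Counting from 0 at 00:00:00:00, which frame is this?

Total seconds to the label: (0 × 3600 + 2 × 60 + 3) = 123.
Frame index = 123 × 60 + 33 = 7413.

7413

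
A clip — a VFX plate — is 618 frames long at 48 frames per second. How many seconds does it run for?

12.875 seconds

Running time = 618 / (48) = 12.875 s.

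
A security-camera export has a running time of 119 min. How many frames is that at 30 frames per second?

214200 frames

119 min = 7140 s.
Frames = 7140 × 30 = 214200.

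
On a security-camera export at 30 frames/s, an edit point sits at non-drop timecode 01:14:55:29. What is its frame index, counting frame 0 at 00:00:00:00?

frame 134879

Total seconds to the label: (1 × 3600 + 14 × 60 + 55) = 4495.
Frame index = 4495 × 30 + 29 = 134879.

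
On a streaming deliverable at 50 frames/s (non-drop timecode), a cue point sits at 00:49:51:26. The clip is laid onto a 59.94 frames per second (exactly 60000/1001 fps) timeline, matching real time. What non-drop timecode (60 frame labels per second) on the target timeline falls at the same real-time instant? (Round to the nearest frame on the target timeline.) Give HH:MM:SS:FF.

00:49:48:32

Source frame index: (0×3600 + 49×60 + 51) × 50 + 26 = 149576.
Real time: 149576 / (50) = 74788/25 s.
Target frame: (74788/25) × (60000/1001) = 25641600/143 ≈ 179311.888 → 179312.
At 60 labels/s: frame 179312 → 00:49:48:32.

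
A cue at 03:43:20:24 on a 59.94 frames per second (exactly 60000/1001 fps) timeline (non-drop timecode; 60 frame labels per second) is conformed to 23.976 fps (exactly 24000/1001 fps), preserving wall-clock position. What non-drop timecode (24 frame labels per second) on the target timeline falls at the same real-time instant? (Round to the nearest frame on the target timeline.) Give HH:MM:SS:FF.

Source frame index: (3×3600 + 43×60 + 20) × 60 + 24 = 804024.
Real time: 804024 / (60000/1001) = 33534501/2500 s.
Target frame: (33534501/2500) × (24000/1001) = 1608048/5 ≈ 321609.600 → 321610.
At 24 labels/s: frame 321610 → 03:43:20:10.

03:43:20:10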